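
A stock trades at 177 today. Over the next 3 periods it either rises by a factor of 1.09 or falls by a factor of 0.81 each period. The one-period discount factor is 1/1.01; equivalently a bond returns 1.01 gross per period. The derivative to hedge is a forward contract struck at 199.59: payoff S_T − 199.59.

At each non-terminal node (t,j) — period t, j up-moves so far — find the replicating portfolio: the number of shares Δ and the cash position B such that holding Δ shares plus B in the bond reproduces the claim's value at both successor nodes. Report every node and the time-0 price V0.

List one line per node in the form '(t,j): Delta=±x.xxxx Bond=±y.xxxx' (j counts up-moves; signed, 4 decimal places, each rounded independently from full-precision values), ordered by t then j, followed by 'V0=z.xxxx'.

Since d<R<u, set p* = (R−d)/(u−d) = 0.7143; price each node as the discounted p*-expectation of its children.
Terminal values V(3,·): V(3,0)=-105.5249, V(3,1)=-73.0086, V(3,2)=-29.2521, V(3,3)=29.6301
(2,0): S=116.1297. Δ = (V_up−V_dn)/(S_up−S_dn) = (-73.0086−-105.5249)/(126.5814−94.0651) = 1.0000. V = [p*·-73.0086 + (1−p*)·-105.5249]/1.01 = -81.4842. B = V − Δ·S = -197.6139.
(2,1): S=156.2733. Δ = (V_up−V_dn)/(S_up−S_dn) = (-29.2521−-73.0086)/(170.3379−126.5814) = 1.0000. V = [p*·-29.2521 + (1−p*)·-73.0086]/1.01 = -41.3406. B = V − Δ·S = -197.6139.
(2,2): S=210.2937. Δ = (V_up−V_dn)/(S_up−S_dn) = (29.6301−-29.2521)/(229.2201−170.3379) = 1.0000. V = [p*·29.6301 + (1−p*)·-29.2521]/1.01 = 12.6798. B = V − Δ·S = -197.6139.
(1,0): S=143.3700. Δ = (V_up−V_dn)/(S_up−S_dn) = (-41.3406−-81.4842)/(156.2733−116.1297) = 1.0000. V = [p*·-41.3406 + (1−p*)·-81.4842]/1.01 = -52.2873. B = V − Δ·S = -195.6573.
(1,1): S=192.9300. Δ = (V_up−V_dn)/(S_up−S_dn) = (12.6798−-41.3406)/(210.2937−156.2733) = 1.0000. V = [p*·12.6798 + (1−p*)·-41.3406]/1.01 = -2.7273. B = V − Δ·S = -195.6573.
(0,0): S=177.0000. Δ = (V_up−V_dn)/(S_up−S_dn) = (-2.7273−-52.2873)/(192.9300−143.3700) = 1.0000. V = [p*·-2.7273 + (1−p*)·-52.2873]/1.01 = -16.7201. B = V − Δ·S = -193.7201.
Self-financing check: at every node Δ·S+B equals the discounted successor values.

(0,0): Delta=1.0000 Bond=-193.7201
(1,0): Delta=1.0000 Bond=-195.6573
(1,1): Delta=1.0000 Bond=-195.6573
(2,0): Delta=1.0000 Bond=-197.6139
(2,1): Delta=1.0000 Bond=-197.6139
(2,2): Delta=1.0000 Bond=-197.6139
V0=-16.7201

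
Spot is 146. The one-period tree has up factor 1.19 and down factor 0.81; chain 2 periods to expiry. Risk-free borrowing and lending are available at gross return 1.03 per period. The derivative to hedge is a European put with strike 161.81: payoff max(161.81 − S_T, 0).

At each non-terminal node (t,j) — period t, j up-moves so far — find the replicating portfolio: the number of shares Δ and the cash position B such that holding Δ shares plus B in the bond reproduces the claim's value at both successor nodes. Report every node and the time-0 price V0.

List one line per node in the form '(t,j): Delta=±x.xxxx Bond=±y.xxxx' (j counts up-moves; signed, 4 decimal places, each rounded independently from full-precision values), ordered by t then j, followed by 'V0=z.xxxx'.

(0,0): Delta=-0.5447 Bond=100.2451
(1,0): Delta=-1.0000 Bond=157.0971
(1,1): Delta=-0.3193 Bond=64.0928
V0=20.7199

Risk-neutral probability p* = (R−d)/(u−d) = (1.03−0.81)/(1.19−0.81) = 0.5789.
At expiry t=2: V(2,0)=66.0194, V(2,1)=21.0806, V(2,2)=0.0000
  t=1,j=0: stock 118.2600 → up 140.7294 (V=21.0806), down 95.7906 (V=66.0194). Price 38.8371; hedge Δ=-1.0000, bond B=157.0971.
  t=1,j=1: stock 173.7400 → up 206.7506 (V=0.0000), down 140.7294 (V=21.0806). Price 8.6175; hedge Δ=-0.3193, bond B=64.0928.
  t=0,j=0: stock 146.0000 → up 173.7400 (V=8.6175), down 118.2600 (V=38.8371). Price 20.7199; hedge Δ=-0.5447, bond B=100.2451.
Each (Δ,B) replicates both successor values, so the strategy is self-financing and V0 is arbitrage-free.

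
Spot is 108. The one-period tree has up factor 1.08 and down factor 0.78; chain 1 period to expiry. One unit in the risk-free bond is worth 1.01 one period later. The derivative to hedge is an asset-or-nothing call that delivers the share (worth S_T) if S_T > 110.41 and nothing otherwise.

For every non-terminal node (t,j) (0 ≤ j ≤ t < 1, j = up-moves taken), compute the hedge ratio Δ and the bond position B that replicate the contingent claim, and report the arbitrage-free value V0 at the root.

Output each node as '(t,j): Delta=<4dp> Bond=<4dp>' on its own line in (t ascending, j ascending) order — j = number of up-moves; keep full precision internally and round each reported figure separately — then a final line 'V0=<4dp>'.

(0,0): Delta=3.6000 Bond=-300.2614
V0=88.5386

The replicating-portfolio and risk-neutral prices coincide; use p* = (1.01−0.78)/(1.08−0.78) = 0.7667 for the latter.
At expiry t=1: V(1,0)=0.0000, V(1,1)=116.6400
  t=0,j=0: stock 108.0000 → up 116.6400 (V=116.6400), down 84.2400 (V=0.0000). Price 88.5386; hedge Δ=3.6000, bond B=-300.2614.
Self-financing check: at every node Δ·S+B equals the discounted successor values.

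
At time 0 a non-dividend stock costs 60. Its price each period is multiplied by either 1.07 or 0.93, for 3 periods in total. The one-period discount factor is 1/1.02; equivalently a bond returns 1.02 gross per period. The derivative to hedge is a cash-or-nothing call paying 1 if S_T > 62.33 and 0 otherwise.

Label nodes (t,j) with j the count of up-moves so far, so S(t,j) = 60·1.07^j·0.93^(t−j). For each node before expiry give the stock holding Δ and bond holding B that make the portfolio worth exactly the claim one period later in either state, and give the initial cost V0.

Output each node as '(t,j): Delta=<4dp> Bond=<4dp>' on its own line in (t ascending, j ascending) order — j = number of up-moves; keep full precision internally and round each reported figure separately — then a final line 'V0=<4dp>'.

(0,0): Delta=0.0525 Bond=-2.4849
(1,0): Delta=0.0807 Bond=-4.1046
(1,1): Delta=0.0390 Bond=-1.6624
(2,0): Delta=0.0000 Bond=0.0000
(2,1): Delta=0.1196 Bond=-6.5126
(2,2): Delta=0.0000 Bond=0.9804
V0=0.6676

Under the risk-neutral measure, an up-move has probability p* = (R−d)/(u−d) = 0.6429 and values discount at R = 1.02.
Payoff layer (t=3): V(3,0)=0.0000, V(3,1)=0.0000, V(3,2)=1.0000, V(3,3)=1.0000
  t=2,j=0: stock 51.8940 → up 55.5266 (V=0.0000), down 48.2614 (V=0.0000). Price 0.0000; hedge Δ=0.0000, bond B=0.0000.
  t=2,j=1: stock 59.7060 → up 63.8854 (V=1.0000), down 55.5266 (V=0.0000). Price 0.6303; hedge Δ=0.1196, bond B=-6.5126.
  t=2,j=2: stock 68.6940 → up 73.5026 (V=1.0000), down 63.8854 (V=1.0000). Price 0.9804; hedge Δ=0.0000, bond B=0.9804.
  t=1,j=0: stock 55.8000 → up 59.7060 (V=0.6303), down 51.8940 (V=0.0000). Price 0.3972; hedge Δ=0.0807, bond B=-4.1046.
  t=1,j=1: stock 64.2000 → up 68.6940 (V=0.9804), down 59.7060 (V=0.6303). Price 0.8386; hedge Δ=0.0390, bond B=-1.6624.
  t=0,j=0: stock 60.0000 → up 64.2000 (V=0.8386), down 55.8000 (V=0.3972). Price 0.6676; hedge Δ=0.0525, bond B=-2.4849.
The time-0 hedge costs 0.6676, which is the no-arbitrage price.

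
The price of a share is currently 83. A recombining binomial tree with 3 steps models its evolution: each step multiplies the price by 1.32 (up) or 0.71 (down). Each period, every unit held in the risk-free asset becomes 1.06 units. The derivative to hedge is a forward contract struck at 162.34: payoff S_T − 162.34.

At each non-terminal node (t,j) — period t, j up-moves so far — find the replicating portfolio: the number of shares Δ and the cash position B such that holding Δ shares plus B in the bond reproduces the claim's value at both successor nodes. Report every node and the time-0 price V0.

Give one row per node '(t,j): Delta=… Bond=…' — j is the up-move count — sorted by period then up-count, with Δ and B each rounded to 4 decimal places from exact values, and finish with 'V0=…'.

(0,0): Delta=1.0000 Bond=-136.3038
(1,0): Delta=1.0000 Bond=-144.4820
(1,1): Delta=1.0000 Bond=-144.4820
(2,0): Delta=1.0000 Bond=-153.1509
(2,1): Delta=1.0000 Bond=-153.1509
(2,2): Delta=1.0000 Bond=-153.1509
V0=-53.3038

The replicating-portfolio and risk-neutral prices coincide; use p* = (1.06−0.71)/(1.32−0.71) = 0.5738 for the latter.
Terminal payoffs: V(3,0)=-132.6334, V(3,1)=-107.1108, V(3,2)=-59.6604, V(3,3)=28.5573
  t=2,j=0: stock 41.8403 → up 55.2292 (V=-107.1108), down 29.7066 (V=-132.6334). Price -111.3106; hedge Δ=1.0000, bond B=-153.1509.
  t=2,j=1: stock 77.7876 → up 102.6796 (V=-59.6604), down 55.2292 (V=-107.1108). Price -75.3633; hedge Δ=1.0000, bond B=-153.1509.
  t=2,j=2: stock 144.6192 → up 190.8973 (V=28.5573), down 102.6796 (V=-59.6604). Price -8.5317; hedge Δ=1.0000, bond B=-153.1509.
  t=1,j=0: stock 58.9300 → up 77.7876 (V=-75.3633), down 41.8403 (V=-111.3106). Price -85.5520; hedge Δ=1.0000, bond B=-144.4820.
  t=1,j=1: stock 109.5600 → up 144.6192 (V=-8.5317), down 77.7876 (V=-75.3633). Price -34.9220; hedge Δ=1.0000, bond B=-144.4820.
  t=0,j=0: stock 83.0000 → up 109.5600 (V=-34.9220), down 58.9300 (V=-85.5520). Price -53.3038; hedge Δ=1.0000, bond B=-136.3038.
Check: Δ(0,0)·S0 + B(0,0) = -53.3038 = V0.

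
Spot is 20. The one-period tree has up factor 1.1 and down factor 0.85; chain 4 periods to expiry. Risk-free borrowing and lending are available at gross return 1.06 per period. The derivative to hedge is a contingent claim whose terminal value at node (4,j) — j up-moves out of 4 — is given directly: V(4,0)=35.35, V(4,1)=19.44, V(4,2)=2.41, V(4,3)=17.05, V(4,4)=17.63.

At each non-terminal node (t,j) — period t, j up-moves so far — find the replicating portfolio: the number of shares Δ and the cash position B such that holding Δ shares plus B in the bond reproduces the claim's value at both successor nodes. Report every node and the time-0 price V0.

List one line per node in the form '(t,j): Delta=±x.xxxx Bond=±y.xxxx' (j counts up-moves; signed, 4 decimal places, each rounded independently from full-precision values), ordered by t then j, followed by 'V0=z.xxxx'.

(0,0): Delta=0.6949 Bond=-1.3859
(1,0): Delta=1.1193 Bond=-8.6835
(1,1): Delta=0.6325 Bond=-0.0949
(2,0): Delta=-4.4005 Bond=70.5574
(2,1): Delta=1.9318 Bond=-24.3972
(2,2): Delta=0.4412 Bond=4.5274
(3,0): Delta=-5.1814 Bond=84.3811
(3,1): Delta=-4.2856 Bond=72.9642
(3,2): Delta=2.8469 Bond=-44.6849
(3,3): Delta=0.0872 Bond=14.2245
V0=12.5127

Since d<R<u, set p* = (R−d)/(u−d) = 0.8400; price each node as the discounted p*-expectation of its children.
Payoff layer (t=4): V(4,0)=35.3500, V(4,1)=19.4400, V(4,2)=2.4100, V(4,3)=17.0500, V(4,4)=17.6300
(3,0): S=12.2825. Δ = (V_up−V_dn)/(S_up−S_dn) = (19.4400−35.3500)/(13.5107−10.4401) = -5.1814. V = [p*·19.4400 + (1−p*)·35.3500]/1.06 = 20.7411. B = V − Δ·S = 84.3811.
(3,1): S=15.8950. Δ = (V_up−V_dn)/(S_up−S_dn) = (2.4100−19.4400)/(17.4845−13.5107) = -4.2856. V = [p*·2.4100 + (1−p*)·19.4400]/1.06 = 4.8442. B = V − Δ·S = 72.9642.
(3,2): S=20.5700. Δ = (V_up−V_dn)/(S_up−S_dn) = (17.0500−2.4100)/(22.6270−17.4845) = 2.8469. V = [p*·17.0500 + (1−p*)·2.4100]/1.06 = 13.8751. B = V − Δ·S = -44.6849.
(3,3): S=26.6200. Δ = (V_up−V_dn)/(S_up−S_dn) = (17.6300−17.0500)/(29.2820−22.6270) = 0.0872. V = [p*·17.6300 + (1−p*)·17.0500]/1.06 = 16.5445. B = V − Δ·S = 14.2245.
(2,0): S=14.4500. Δ = (V_up−V_dn)/(S_up−S_dn) = (4.8442−20.7411)/(15.8950−12.2825) = -4.4005. V = [p*·4.8442 + (1−p*)·20.7411]/1.06 = 6.9695. B = V − Δ·S = 70.5574.
(2,1): S=18.7000. Δ = (V_up−V_dn)/(S_up−S_dn) = (13.8751−4.8442)/(20.5700−15.8950) = 1.9318. V = [p*·13.8751 + (1−p*)·4.8442]/1.06 = 11.7266. B = V − Δ·S = -24.3972.
(2,2): S=24.2000. Δ = (V_up−V_dn)/(S_up−S_dn) = (16.5445−13.8751)/(26.6200−20.5700) = 0.4412. V = [p*·16.5445 + (1−p*)·13.8751]/1.06 = 15.2051. B = V − Δ·S = 4.5274.
(1,0): S=17.0000. Δ = (V_up−V_dn)/(S_up−S_dn) = (11.7266−6.9695)/(18.7000−14.4500) = 1.1193. V = [p*·11.7266 + (1−p*)·6.9695]/1.06 = 10.3447. B = V − Δ·S = -8.6835.
(1,1): S=22.0000. Δ = (V_up−V_dn)/(S_up−S_dn) = (15.2051−11.7266)/(24.2000−18.7000) = 0.6325. V = [p*·15.2051 + (1−p*)·11.7266]/1.06 = 13.8194. B = V − Δ·S = -0.0949.
(0,0): S=20.0000. Δ = (V_up−V_dn)/(S_up−S_dn) = (13.8194−10.3447)/(22.0000−17.0000) = 0.6949. V = [p*·13.8194 + (1−p*)·10.3447]/1.06 = 12.5127. B = V − Δ·S = -1.3859.
Root portfolio cost Δ·20+B reproduces V0=12.5127.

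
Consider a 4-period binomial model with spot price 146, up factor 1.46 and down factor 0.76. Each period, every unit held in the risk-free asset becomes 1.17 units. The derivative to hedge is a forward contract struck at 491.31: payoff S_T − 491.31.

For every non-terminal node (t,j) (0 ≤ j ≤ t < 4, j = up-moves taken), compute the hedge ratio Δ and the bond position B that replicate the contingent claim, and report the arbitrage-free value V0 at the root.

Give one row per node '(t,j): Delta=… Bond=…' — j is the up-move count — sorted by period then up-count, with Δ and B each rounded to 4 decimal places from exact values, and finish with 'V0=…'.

Risk-neutral probability p* = (R−d)/(u−d) = (1.17−0.76)/(1.46−0.76) = 0.5857.
Terminal values V(4,·): V(4,0)=-442.6012, V(4,1)=-397.7379, V(4,2)=-311.5530, V(4,3)=-145.9874, V(4,4)=172.0729
Node (3,0) S=64.0905: V=(p*·-397.7379+(1−p*)·-442.6012)/1.17=-355.8326; Δ=(-397.7379−-442.6012)/(93.5721−48.7088)=1.0000; B=V−Δ·S=-419.9231
Node (3,1) S=123.1212: V=(p*·-311.5530+(1−p*)·-397.7379)/1.17=-296.8019; Δ=(-311.5530−-397.7379)/(179.7570−93.5721)=1.0000; B=V−Δ·S=-419.9231
Node (3,2) S=236.5223: V=(p*·-145.9874+(1−p*)·-311.5530)/1.17=-183.4007; Δ=(-145.9874−-311.5530)/(345.3226−179.7570)=1.0000; B=V−Δ·S=-419.9231
Node (3,3) S=454.3719: V=(p*·172.0729+(1−p*)·-145.9874)/1.17=34.4488; Δ=(172.0729−-145.9874)/(663.3829−345.3226)=1.0000; B=V−Δ·S=-419.9231
Node (2,0) S=84.3296: V=(p*·-296.8019+(1−p*)·-355.8326)/1.17=-274.5790; Δ=(-296.8019−-355.8326)/(123.1212−64.0905)=1.0000; B=V−Δ·S=-358.9086
Node (2,1) S=162.0016: V=(p*·-183.4007+(1−p*)·-296.8019)/1.17=-196.9070; Δ=(-183.4007−-296.8019)/(236.5223−123.1212)=1.0000; B=V−Δ·S=-358.9086
Node (2,2) S=311.2136: V=(p*·34.4488+(1−p*)·-183.4007)/1.17=-47.6950; Δ=(34.4488−-183.4007)/(454.3719−236.5223)=1.0000; B=V−Δ·S=-358.9086
Node (1,0) S=110.9600: V=(p*·-196.9070+(1−p*)·-274.5790)/1.17=-195.7995; Δ=(-196.9070−-274.5790)/(162.0016−84.3296)=1.0000; B=V−Δ·S=-306.7595
Node (1,1) S=213.1600: V=(p*·-47.6950+(1−p*)·-196.9070)/1.17=-93.5995; Δ=(-47.6950−-196.9070)/(311.2136−162.0016)=1.0000; B=V−Δ·S=-306.7595
Node (0,0) S=146.0000: V=(p*·-93.5995+(1−p*)·-195.7995)/1.17=-116.1876; Δ=(-93.5995−-195.7995)/(213.1600−110.9600)=1.0000; B=V−Δ·S=-262.1876
Self-financing check: at every node Δ·S+B equals the discounted successor values.

(0,0): Delta=1.0000 Bond=-262.1876
(1,0): Delta=1.0000 Bond=-306.7595
(1,1): Delta=1.0000 Bond=-306.7595
(2,0): Delta=1.0000 Bond=-358.9086
(2,1): Delta=1.0000 Bond=-358.9086
(2,2): Delta=1.0000 Bond=-358.9086
(3,0): Delta=1.0000 Bond=-419.9231
(3,1): Delta=1.0000 Bond=-419.9231
(3,2): Delta=1.0000 Bond=-419.9231
(3,3): Delta=1.0000 Bond=-419.9231
V0=-116.1876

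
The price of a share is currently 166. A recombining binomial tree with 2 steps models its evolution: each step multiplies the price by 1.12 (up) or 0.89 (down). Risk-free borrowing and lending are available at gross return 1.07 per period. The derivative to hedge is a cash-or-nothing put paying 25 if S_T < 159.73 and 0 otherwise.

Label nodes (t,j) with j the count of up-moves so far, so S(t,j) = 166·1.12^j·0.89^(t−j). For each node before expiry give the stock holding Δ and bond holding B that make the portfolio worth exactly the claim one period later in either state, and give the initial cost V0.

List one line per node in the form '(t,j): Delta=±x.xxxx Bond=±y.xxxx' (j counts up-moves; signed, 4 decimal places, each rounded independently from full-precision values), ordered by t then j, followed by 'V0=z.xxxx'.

(0,0): Delta=-0.1330 Bond=23.1156
(1,0): Delta=-0.7357 Bond=113.7749
(1,1): Delta=0.0000 Bond=0.0000
V0=1.0319

The replicating-portfolio and risk-neutral prices coincide; use p* = (1.07−0.89)/(1.12−0.89) = 0.7826 for the latter.
Terminal values V(2,·): V(2,0)=25.0000, V(2,1)=0.0000, V(2,2)=0.0000
Node (1,0) S=147.7400: V=(p*·0.0000+(1−p*)·25.0000)/1.07=5.0792; Δ=(0.0000−25.0000)/(165.4688−131.4886)=-0.7357; B=V−Δ·S=113.7749
Node (1,1) S=185.9200: V=(p*·0.0000+(1−p*)·0.0000)/1.07=0.0000; Δ=(0.0000−0.0000)/(208.2304−165.4688)=0.0000; B=V−Δ·S=0.0000
Node (0,0) S=166.0000: V=(p*·0.0000+(1−p*)·5.0792)/1.07=1.0319; Δ=(0.0000−5.0792)/(185.9200−147.7400)=-0.1330; B=V−Δ·S=23.1156
The time-0 hedge costs 1.0319, which is the no-arbitrage price.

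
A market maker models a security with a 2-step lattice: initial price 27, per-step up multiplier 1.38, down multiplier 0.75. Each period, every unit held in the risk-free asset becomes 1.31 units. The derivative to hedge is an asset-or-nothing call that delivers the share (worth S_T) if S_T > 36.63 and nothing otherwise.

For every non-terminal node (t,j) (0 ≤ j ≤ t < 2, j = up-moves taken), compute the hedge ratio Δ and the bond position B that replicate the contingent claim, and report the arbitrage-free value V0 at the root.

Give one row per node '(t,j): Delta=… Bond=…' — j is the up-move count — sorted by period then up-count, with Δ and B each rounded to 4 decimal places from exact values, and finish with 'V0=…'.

Since d<R<u, set p* = (R−d)/(u−d) = 0.8889; price each node as the discounted p*-expectation of its children.
At expiry t=2: V(2,0)=0.0000, V(2,1)=0.0000, V(2,2)=51.4188
(1,0): S=20.2500. Δ = (V_up−V_dn)/(S_up−S_dn) = (0.0000−0.0000)/(27.9450−15.1875) = 0.0000. V = [p*·0.0000 + (1−p*)·0.0000]/1.31 = 0.0000. B = V − Δ·S = 0.0000.
(1,1): S=37.2600. Δ = (V_up−V_dn)/(S_up−S_dn) = (51.4188−0.0000)/(51.4188−27.9450) = 2.1905. V = [p*·51.4188 + (1−p*)·0.0000]/1.31 = 34.8898. B = V − Δ·S = -46.7274.
(0,0): S=27.0000. Δ = (V_up−V_dn)/(S_up−S_dn) = (34.8898−0.0000)/(37.2600−20.2500) = 2.0511. V = [p*·34.8898 + (1−p*)·0.0000]/1.31 = 23.6741. B = V − Δ·S = -31.7064.
Self-financing check: at every node Δ·S+B equals the discounted successor values.

(0,0): Delta=2.0511 Bond=-31.7064
(1,0): Delta=0.0000 Bond=0.0000
(1,1): Delta=2.1905 Bond=-46.7274
V0=23.6741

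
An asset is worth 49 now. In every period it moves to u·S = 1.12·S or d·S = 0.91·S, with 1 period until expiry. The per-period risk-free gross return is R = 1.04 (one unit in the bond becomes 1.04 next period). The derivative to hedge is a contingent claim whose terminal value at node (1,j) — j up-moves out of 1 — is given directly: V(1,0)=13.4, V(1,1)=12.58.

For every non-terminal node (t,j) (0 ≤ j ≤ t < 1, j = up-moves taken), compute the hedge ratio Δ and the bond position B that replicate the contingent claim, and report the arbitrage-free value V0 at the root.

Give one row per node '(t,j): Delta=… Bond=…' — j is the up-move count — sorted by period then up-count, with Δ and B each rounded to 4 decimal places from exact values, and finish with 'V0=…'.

Since d<R<u, set p* = (R−d)/(u−d) = 0.6190; price each node as the discounted p*-expectation of its children.
Terminal values V(1,·): V(1,0)=13.4000, V(1,1)=12.5800
(0,0): S=49.0000. Δ = (V_up−V_dn)/(S_up−S_dn) = (12.5800−13.4000)/(54.8800−44.5900) = -0.0797. V = [p*·12.5800 + (1−p*)·13.4000]/1.04 = 12.3965. B = V − Δ·S = 16.3013.
Check: Δ(0,0)·S0 + B(0,0) = 12.3965 = V0.

(0,0): Delta=-0.0797 Bond=16.3013
V0=12.3965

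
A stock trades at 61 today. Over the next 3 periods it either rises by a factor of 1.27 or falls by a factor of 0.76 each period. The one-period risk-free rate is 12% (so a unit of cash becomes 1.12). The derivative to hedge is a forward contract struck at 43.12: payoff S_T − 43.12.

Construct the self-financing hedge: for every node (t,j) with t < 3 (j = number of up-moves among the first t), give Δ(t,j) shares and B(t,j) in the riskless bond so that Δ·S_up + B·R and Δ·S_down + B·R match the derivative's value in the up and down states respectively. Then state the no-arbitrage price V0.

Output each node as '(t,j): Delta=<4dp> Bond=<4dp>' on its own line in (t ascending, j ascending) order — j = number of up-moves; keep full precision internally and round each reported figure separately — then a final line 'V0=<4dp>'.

(0,0): Delta=1.0000 Bond=-30.6920
(1,0): Delta=1.0000 Bond=-34.3750
(1,1): Delta=1.0000 Bond=-34.3750
(2,0): Delta=1.0000 Bond=-38.5000
(2,1): Delta=1.0000 Bond=-38.5000
(2,2): Delta=1.0000 Bond=-38.5000
V0=30.3080

Under the risk-neutral measure, an up-move has probability p* = (R−d)/(u−d) = 0.7059 and values discount at R = 1.12.
Terminal payoffs: V(3,0)=-16.3425, V(3,1)=1.6267, V(3,2)=31.6540, V(3,3)=81.8314
  t=2,j=0: stock 35.2336 → up 44.7467 (V=1.6267), down 26.7775 (V=-16.3425). Price -3.2664; hedge Δ=1.0000, bond B=-38.5000.
  t=2,j=1: stock 58.8772 → up 74.7740 (V=31.6540), down 44.7467 (V=1.6267). Price 20.3772; hedge Δ=1.0000, bond B=-38.5000.
  t=2,j=2: stock 98.3869 → up 124.9514 (V=81.8314), down 74.7740 (V=31.6540). Price 59.8869; hedge Δ=1.0000, bond B=-38.5000.
  t=1,j=0: stock 46.3600 → up 58.8772 (V=20.3772), down 35.2336 (V=-3.2664). Price 11.9850; hedge Δ=1.0000, bond B=-34.3750.
  t=1,j=1: stock 77.4700 → up 98.3869 (V=59.8869), down 58.8772 (V=20.3772). Price 43.0950; hedge Δ=1.0000, bond B=-34.3750.
  t=0,j=0: stock 61.0000 → up 77.4700 (V=43.0950), down 46.3600 (V=11.9850). Price 30.3080; hedge Δ=1.0000, bond B=-30.6920.
Check: Δ(0,0)·S0 + B(0,0) = 30.3080 = V0.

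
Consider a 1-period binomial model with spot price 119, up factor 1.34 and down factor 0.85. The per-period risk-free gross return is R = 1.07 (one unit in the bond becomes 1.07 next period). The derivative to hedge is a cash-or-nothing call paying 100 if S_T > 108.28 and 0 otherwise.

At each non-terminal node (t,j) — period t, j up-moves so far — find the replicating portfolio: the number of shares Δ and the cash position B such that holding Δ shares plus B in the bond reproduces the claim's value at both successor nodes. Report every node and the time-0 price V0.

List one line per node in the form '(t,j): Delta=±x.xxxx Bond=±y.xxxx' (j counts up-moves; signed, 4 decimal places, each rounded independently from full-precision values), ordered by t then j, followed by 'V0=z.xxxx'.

(0,0): Delta=1.7150 Bond=-162.1209
V0=41.9607

Under the risk-neutral measure, an up-move has probability p* = (R−d)/(u−d) = 0.4490 and values discount at R = 1.07.
At expiry t=1: V(1,0)=0.0000, V(1,1)=100.0000
  t=0,j=0: stock 119.0000 → up 159.4600 (V=100.0000), down 101.1500 (V=0.0000). Price 41.9607; hedge Δ=1.7150, bond B=-162.1209.
Self-financing check: at every node Δ·S+B equals the discounted successor values.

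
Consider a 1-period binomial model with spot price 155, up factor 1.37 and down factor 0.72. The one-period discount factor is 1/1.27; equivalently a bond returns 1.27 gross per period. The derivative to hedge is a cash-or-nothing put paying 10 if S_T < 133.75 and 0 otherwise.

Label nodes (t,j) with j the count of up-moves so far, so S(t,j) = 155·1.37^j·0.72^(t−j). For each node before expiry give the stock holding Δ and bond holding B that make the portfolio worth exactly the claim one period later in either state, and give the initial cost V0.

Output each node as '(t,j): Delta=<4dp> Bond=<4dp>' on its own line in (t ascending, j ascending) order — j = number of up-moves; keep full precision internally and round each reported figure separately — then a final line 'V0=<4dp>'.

The replicating-portfolio and risk-neutral prices coincide; use p* = (1.27−0.72)/(1.37−0.72) = 0.8462 for the latter.
Terminal values V(1,·): V(1,0)=10.0000, V(1,1)=0.0000
(0,0): S=155.0000. Δ = (V_up−V_dn)/(S_up−S_dn) = (0.0000−10.0000)/(212.3500−111.6000) = -0.0993. V = [p*·0.0000 + (1−p*)·10.0000]/1.27 = 1.2114. B = V − Δ·S = 16.5960.
Each (Δ,B) replicates both successor values, so the strategy is self-financing and V0 is arbitrage-free.

(0,0): Delta=-0.0993 Bond=16.5960
V0=1.2114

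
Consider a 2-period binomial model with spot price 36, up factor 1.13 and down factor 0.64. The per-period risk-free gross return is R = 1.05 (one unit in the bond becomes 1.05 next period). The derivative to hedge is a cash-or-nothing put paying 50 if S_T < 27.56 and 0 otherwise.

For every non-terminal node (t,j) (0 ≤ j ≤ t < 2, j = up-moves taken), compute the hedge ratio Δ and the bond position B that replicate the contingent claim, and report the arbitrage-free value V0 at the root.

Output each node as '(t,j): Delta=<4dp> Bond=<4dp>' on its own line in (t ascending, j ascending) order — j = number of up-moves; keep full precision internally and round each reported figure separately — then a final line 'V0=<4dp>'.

(0,0): Delta=-2.2588 Bond=94.9151
(1,0): Delta=0.0000 Bond=47.6190
(1,1): Delta=-2.5084 Bond=109.8154
V0=13.5998

Risk-neutral probability p* = (R−d)/(u−d) = (1.05−0.64)/(1.13−0.64) = 0.8367.
Terminal values V(2,·): V(2,0)=50.0000, V(2,1)=50.0000, V(2,2)=0.0000
  t=1,j=0: stock 23.0400 → up 26.0352 (V=50.0000), down 14.7456 (V=50.0000). Price 47.6190; hedge Δ=0.0000, bond B=47.6190.
  t=1,j=1: stock 40.6800 → up 45.9684 (V=0.0000), down 26.0352 (V=50.0000). Price 7.7745; hedge Δ=-2.5084, bond B=109.8154.
  t=0,j=0: stock 36.0000 → up 40.6800 (V=7.7745), down 23.0400 (V=47.6190). Price 13.5998; hedge Δ=-2.2588, bond B=94.9151.
The time-0 hedge costs 13.5998, which is the no-arbitrage price.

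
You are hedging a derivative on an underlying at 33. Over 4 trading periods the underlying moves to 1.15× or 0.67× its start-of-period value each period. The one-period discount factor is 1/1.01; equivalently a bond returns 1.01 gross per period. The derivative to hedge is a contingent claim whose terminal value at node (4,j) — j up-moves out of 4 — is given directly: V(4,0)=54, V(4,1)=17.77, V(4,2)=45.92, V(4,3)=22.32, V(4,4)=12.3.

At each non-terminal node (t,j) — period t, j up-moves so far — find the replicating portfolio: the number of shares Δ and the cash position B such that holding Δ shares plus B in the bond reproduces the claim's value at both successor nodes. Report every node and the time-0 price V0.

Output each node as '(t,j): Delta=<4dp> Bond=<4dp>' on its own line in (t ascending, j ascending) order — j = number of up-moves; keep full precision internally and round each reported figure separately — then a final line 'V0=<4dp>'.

(0,0): Delta=-0.5963 Bond=44.4250
(1,0): Delta=-0.3040 Bond=38.4067
(1,1): Delta=-0.6665 Bond=47.5302
(2,0): Delta=1.3051 Bond=14.9541
(2,1): Delta=-0.6901 Bond=48.6059
(2,2): Delta=-0.6608 Bond=47.7583
(3,0): Delta=-7.6048 Bond=103.5357
(3,1): Delta=3.4425 Bond=-21.3096
(3,2): Delta=-1.6815 Bond=78.0809
(3,3): Delta=-0.4159 Bond=35.9468
V0=24.7460

Risk-neutral probability p* = (R−d)/(u−d) = (1.01−0.67)/(1.15−0.67) = 0.7083.
Terminal payoffs: V(4,0)=54.0000, V(4,1)=17.7700, V(4,2)=45.9200, V(4,3)=22.3200, V(4,4)=12.3000
Node (3,0) S=9.9252: V=(p*·17.7700+(1−p*)·54.0000)/1.01=28.0565; Δ=(17.7700−54.0000)/(11.4140−6.6499)=-7.6048; B=V−Δ·S=103.5357
Node (3,1) S=17.0358: V=(p*·45.9200+(1−p*)·17.7700)/1.01=37.3362; Δ=(45.9200−17.7700)/(19.5911−11.4140)=3.4425; B=V−Δ·S=-21.3096
Node (3,2) S=29.2405: V=(p*·22.3200+(1−p*)·45.9200)/1.01=28.9142; Δ=(22.3200−45.9200)/(33.6265−19.5911)=-1.6815; B=V−Δ·S=78.0809
Node (3,3) S=50.1889: V=(p*·12.3000+(1−p*)·22.3200)/1.01=15.0718; Δ=(12.3000−22.3200)/(57.7172−33.6265)=-0.4159; B=V−Δ·S=35.9468
Node (2,0) S=14.8137: V=(p*·37.3362+(1−p*)·28.0565)/1.01=34.2868; Δ=(37.3362−28.0565)/(17.0358−9.9252)=1.3051; B=V−Δ·S=14.9541
Node (2,1) S=25.4265: V=(p*·28.9142+(1−p*)·37.3362)/1.01=31.0600; Δ=(28.9142−37.3362)/(29.2405−17.0358)=-0.6901; B=V−Δ·S=48.6059
Node (2,2) S=43.6425: V=(p*·15.0718+(1−p*)·28.9142)/1.01=18.9200; Δ=(15.0718−28.9142)/(50.1889−29.2405)=-0.6608; B=V−Δ·S=47.7583
Node (1,0) S=22.1100: V=(p*·31.0600+(1−p*)·34.2868)/1.01=31.6843; Δ=(31.0600−34.2868)/(25.4265−14.8137)=-0.3040; B=V−Δ·S=38.4067
Node (1,1) S=37.9500: V=(p*·18.9200+(1−p*)·31.0600)/1.01=22.2384; Δ=(18.9200−31.0600)/(43.6425−25.4265)=-0.6665; B=V−Δ·S=47.5302
Node (0,0) S=33.0000: V=(p*·22.2384+(1−p*)·31.6843)/1.01=24.7460; Δ=(22.2384−31.6843)/(37.9500−22.1100)=-0.5963; B=V−Δ·S=44.4250
Check: Δ(0,0)·S0 + B(0,0) = 24.7460 = V0.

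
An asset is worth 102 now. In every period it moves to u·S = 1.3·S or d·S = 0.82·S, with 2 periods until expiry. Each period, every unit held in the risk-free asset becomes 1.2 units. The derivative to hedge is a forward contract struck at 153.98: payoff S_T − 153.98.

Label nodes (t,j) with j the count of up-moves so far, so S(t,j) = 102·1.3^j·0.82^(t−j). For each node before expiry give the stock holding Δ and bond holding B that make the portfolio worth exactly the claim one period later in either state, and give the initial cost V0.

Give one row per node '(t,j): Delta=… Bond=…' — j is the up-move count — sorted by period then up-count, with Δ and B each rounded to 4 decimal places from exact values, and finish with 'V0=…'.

(0,0): Delta=1.0000 Bond=-106.9306
(1,0): Delta=1.0000 Bond=-128.3167
(1,1): Delta=1.0000 Bond=-128.3167
V0=-4.9306

Under the risk-neutral measure, an up-move has probability p* = (R−d)/(u−d) = 0.7917 and values discount at R = 1.2.
At expiry t=2: V(2,0)=-85.3952, V(2,1)=-45.2480, V(2,2)=18.4000
(1,0): S=83.6400. Δ = (V_up−V_dn)/(S_up−S_dn) = (-45.2480−-85.3952)/(108.7320−68.5848) = 1.0000. V = [p*·-45.2480 + (1−p*)·-85.3952]/1.2 = -44.6767. B = V − Δ·S = -128.3167.
(1,1): S=132.6000. Δ = (V_up−V_dn)/(S_up−S_dn) = (18.4000−-45.2480)/(172.3800−108.7320) = 1.0000. V = [p*·18.4000 + (1−p*)·-45.2480]/1.2 = 4.2833. B = V − Δ·S = -128.3167.
(0,0): S=102.0000. Δ = (V_up−V_dn)/(S_up−S_dn) = (4.2833−-44.6767)/(132.6000−83.6400) = 1.0000. V = [p*·4.2833 + (1−p*)·-44.6767]/1.2 = -4.9306. B = V − Δ·S = -106.9306.
The time-0 hedge costs -4.9306, which is the no-arbitrage price.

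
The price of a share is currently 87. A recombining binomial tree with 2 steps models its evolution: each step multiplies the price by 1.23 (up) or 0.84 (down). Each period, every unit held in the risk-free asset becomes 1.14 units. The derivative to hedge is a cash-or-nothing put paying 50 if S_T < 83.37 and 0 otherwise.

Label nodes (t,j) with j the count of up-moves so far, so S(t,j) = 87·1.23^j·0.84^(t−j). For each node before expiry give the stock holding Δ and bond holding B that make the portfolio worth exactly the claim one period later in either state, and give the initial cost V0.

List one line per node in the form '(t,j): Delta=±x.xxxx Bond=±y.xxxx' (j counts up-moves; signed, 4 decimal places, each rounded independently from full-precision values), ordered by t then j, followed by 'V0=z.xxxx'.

(0,0): Delta=-0.2983 Bond=28.0013
(1,0): Delta=-1.7543 Bond=138.3266
(1,1): Delta=0.0000 Bond=0.0000
V0=2.0489

Under the risk-neutral measure, an up-move has probability p* = (R−d)/(u−d) = 0.7692 and values discount at R = 1.14.
Payoff layer (t=2): V(2,0)=50.0000, V(2,1)=0.0000, V(2,2)=0.0000
  t=1,j=0: stock 73.0800 → up 89.8884 (V=0.0000), down 61.3872 (V=50.0000). Price 10.1215; hedge Δ=-1.7543, bond B=138.3266.
  t=1,j=1: stock 107.0100 → up 131.6223 (V=0.0000), down 89.8884 (V=0.0000). Price 0.0000; hedge Δ=0.0000, bond B=0.0000.
  t=0,j=0: stock 87.0000 → up 107.0100 (V=0.0000), down 73.0800 (V=10.1215). Price 2.0489; hedge Δ=-0.2983, bond B=28.0013.
Self-financing check: at every node Δ·S+B equals the discounted successor values.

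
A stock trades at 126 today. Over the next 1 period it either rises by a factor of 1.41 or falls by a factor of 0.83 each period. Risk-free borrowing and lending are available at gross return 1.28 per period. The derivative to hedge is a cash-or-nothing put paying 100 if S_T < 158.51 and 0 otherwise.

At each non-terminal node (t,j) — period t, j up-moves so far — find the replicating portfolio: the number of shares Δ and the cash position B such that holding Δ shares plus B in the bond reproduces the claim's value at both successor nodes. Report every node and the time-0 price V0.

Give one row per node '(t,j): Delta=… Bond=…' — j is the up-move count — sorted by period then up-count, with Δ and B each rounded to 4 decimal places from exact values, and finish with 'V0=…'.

(0,0): Delta=-1.3684 Bond=189.9246
V0=17.5108

No-arbitrage ⇒ martingale measure with p* = (R−d)/(u−d) = 0.7759.
Terminal payoffs: V(1,0)=100.0000, V(1,1)=0.0000
  t=0,j=0: stock 126.0000 → up 177.6600 (V=0.0000), down 104.5800 (V=100.0000). Price 17.5108; hedge Δ=-1.3684, bond B=189.9246.
Check: Δ(0,0)·S0 + B(0,0) = 17.5108 = V0.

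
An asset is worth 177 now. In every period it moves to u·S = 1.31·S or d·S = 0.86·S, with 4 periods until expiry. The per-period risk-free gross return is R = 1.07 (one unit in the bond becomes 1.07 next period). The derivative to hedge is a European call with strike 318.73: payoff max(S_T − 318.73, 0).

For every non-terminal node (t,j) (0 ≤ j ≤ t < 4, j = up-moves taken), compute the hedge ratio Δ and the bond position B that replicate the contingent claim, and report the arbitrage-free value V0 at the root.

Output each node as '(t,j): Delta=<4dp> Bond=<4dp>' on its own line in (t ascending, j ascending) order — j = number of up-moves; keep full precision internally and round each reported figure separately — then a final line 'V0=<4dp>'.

Since d<R<u, set p* = (R−d)/(u−d) = 0.4667; price each node as the discounted p*-expectation of its children.
Terminal values V(4,·): V(4,0)=0.0000, V(4,1)=0.0000, V(4,2)=0.0000, V(4,3)=23.4744, V(4,4)=202.5349
Node (3,0) S=112.5819: V=(p*·0.0000+(1−p*)·0.0000)/1.07=0.0000; Δ=(0.0000−0.0000)/(147.4823−96.8204)=0.0000; B=V−Δ·S=0.0000
Node (3,1) S=171.4911: V=(p*·0.0000+(1−p*)·0.0000)/1.07=0.0000; Δ=(0.0000−0.0000)/(224.6533−147.4823)=0.0000; B=V−Δ·S=0.0000
Node (3,2) S=261.2247: V=(p*·23.4744+(1−p*)·0.0000)/1.07=10.2381; Δ=(23.4744−0.0000)/(342.2044−224.6533)=0.1997; B=V−Δ·S=-41.9273
Node (3,3) S=397.9121: V=(p*·202.5349+(1−p*)·23.4744)/1.07=100.0336; Δ=(202.5349−23.4744)/(521.2649−342.2044)=1.0000; B=V−Δ·S=-297.8785
Node (2,0) S=130.9092: V=(p*·0.0000+(1−p*)·0.0000)/1.07=0.0000; Δ=(0.0000−0.0000)/(171.4911−112.5819)=0.0000; B=V−Δ·S=0.0000
Node (2,1) S=199.4082: V=(p*·10.2381+(1−p*)·0.0000)/1.07=4.4652; Δ=(10.2381−0.0000)/(261.2247−171.4911)=0.1141; B=V−Δ·S=-18.2860
Node (2,2) S=303.7497: V=(p*·100.0336+(1−p*)·10.2381)/1.07=48.7314; Δ=(100.0336−10.2381)/(397.9121−261.2247)=0.6569; B=V−Δ·S=-150.8142
Node (1,0) S=152.2200: V=(p*·4.4652+(1−p*)·0.0000)/1.07=1.9474; Δ=(4.4652−0.0000)/(199.4082−130.9092)=0.0652; B=V−Δ·S=-7.9752
Node (1,1) S=231.8700: V=(p*·48.7314+(1−p*)·4.4652)/1.07=23.4792; Δ=(48.7314−4.4652)/(303.7497−199.4082)=0.4242; B=V−Δ·S=-74.8902
Node (0,0) S=177.0000: V=(p*·23.4792+(1−p*)·1.9474)/1.07=11.2109; Δ=(23.4792−1.9474)/(231.8700−152.2200)=0.2703; B=V−Δ·S=-36.6376
Check: Δ(0,0)·S0 + B(0,0) = 11.2109 = V0.

(0,0): Delta=0.2703 Bond=-36.6376
(1,0): Delta=0.0652 Bond=-7.9752
(1,1): Delta=0.4242 Bond=-74.8902
(2,0): Delta=0.0000 Bond=0.0000
(2,1): Delta=0.1141 Bond=-18.2860
(2,2): Delta=0.6569 Bond=-150.8142
(3,0): Delta=0.0000 Bond=0.0000
(3,1): Delta=0.0000 Bond=0.0000
(3,2): Delta=0.1997 Bond=-41.9273
(3,3): Delta=1.0000 Bond=-297.8785
V0=11.2109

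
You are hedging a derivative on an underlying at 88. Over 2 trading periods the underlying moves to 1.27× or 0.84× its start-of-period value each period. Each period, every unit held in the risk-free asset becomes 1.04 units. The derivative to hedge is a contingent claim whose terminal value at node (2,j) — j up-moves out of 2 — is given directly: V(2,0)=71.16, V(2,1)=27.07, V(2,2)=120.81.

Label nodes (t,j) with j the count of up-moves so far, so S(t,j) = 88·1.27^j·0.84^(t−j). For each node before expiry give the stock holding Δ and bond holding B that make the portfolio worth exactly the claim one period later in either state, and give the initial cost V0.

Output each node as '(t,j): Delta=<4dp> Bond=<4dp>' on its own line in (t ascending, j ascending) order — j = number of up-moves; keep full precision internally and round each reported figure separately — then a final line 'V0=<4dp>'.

(0,0): Delta=0.5086 Bond=10.6787
(1,0): Delta=-1.3871 Bond=151.2397
(1,1): Delta=1.9506 Bond=-150.0481
V0=55.4394

Under the risk-neutral measure, an up-move has probability p* = (R−d)/(u−d) = 0.4651 and values discount at R = 1.04.
Terminal payoffs: V(2,0)=71.1600, V(2,1)=27.0700, V(2,2)=120.8100
Node (1,0) S=73.9200: V=(p*·27.0700+(1−p*)·71.1600)/1.04=48.7048; Δ=(27.0700−71.1600)/(93.8784−62.0928)=-1.3871; B=V−Δ·S=151.2397
Node (1,1) S=111.7600: V=(p*·120.8100+(1−p*)·27.0700)/1.04=67.9519; Δ=(120.8100−27.0700)/(141.9352−93.8784)=1.9506; B=V−Δ·S=-150.0481
Node (0,0) S=88.0000: V=(p*·67.9519+(1−p*)·48.7048)/1.04=55.4394; Δ=(67.9519−48.7048)/(111.7600−73.9200)=0.5086; B=V−Δ·S=10.6787
The time-0 hedge costs 55.4394, which is the no-arbitrage price.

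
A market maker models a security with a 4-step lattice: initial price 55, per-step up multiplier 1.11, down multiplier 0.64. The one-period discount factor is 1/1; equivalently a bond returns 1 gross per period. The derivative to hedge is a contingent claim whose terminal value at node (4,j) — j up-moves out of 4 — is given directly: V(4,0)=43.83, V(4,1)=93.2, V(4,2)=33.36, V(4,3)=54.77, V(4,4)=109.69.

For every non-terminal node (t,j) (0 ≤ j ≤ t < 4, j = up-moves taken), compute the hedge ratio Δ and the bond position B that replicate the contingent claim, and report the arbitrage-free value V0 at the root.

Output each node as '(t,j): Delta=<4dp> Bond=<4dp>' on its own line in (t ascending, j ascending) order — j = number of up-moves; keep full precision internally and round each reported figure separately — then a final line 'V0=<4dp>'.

(0,0): Delta=1.0290 Bond=14.4256
(1,0): Delta=-0.3741 Bond=63.8161
(1,1): Delta=1.2762 Bond=-0.6660
(2,0): Delta=-3.2376 Bond=128.3248
(2,1): Delta=0.1304 Bond=44.1051
(2,2): Delta=1.4781 Bond=-14.3460
(3,0): Delta=7.2856 Bond=-23.3972
(3,1): Delta=-5.0915 Bond=174.6843
(3,2): Delta=1.0503 Bond=4.2060
(3,3): Delta=1.5535 Bond=-20.0147
V0=71.0222

The replicating-portfolio and risk-neutral prices coincide; use p* = (1−0.64)/(1.11−0.64) = 0.7660 for the latter.
Payoff layer (t=4): V(4,0)=43.8300, V(4,1)=93.2000, V(4,2)=33.3600, V(4,3)=54.7700, V(4,4)=109.6900
  t=3,j=0: stock 14.4179 → up 16.0039 (V=93.2000), down 9.2275 (V=43.8300). Price 81.6453; hedge Δ=7.2856, bond B=-23.3972.
  t=3,j=1: stock 25.0061 → up 27.7567 (V=33.3600), down 16.0039 (V=93.2000). Price 47.3651; hedge Δ=-5.0915, bond B=174.6843.
  t=3,j=2: stock 43.3699 → up 48.1406 (V=54.7700), down 27.7567 (V=33.3600). Price 49.7591; hedge Δ=1.0503, bond B=4.2060.
  t=3,j=3: stock 75.2197 → up 83.4939 (V=109.6900), down 48.1406 (V=54.7700). Price 96.8364; hedge Δ=1.5535, bond B=-20.0147.
  t=2,j=0: stock 22.5280 → up 25.0061 (V=47.3651), down 14.4179 (V=81.6453). Price 55.3881; hedge Δ=-3.2376, bond B=128.3248.
  t=2,j=1: stock 39.0720 → up 43.3699 (V=49.7591), down 25.0061 (V=47.3651). Price 49.1988; hedge Δ=0.1304, bond B=44.1051.
  t=2,j=2: stock 67.7655 → up 75.2197 (V=96.8364), down 43.3699 (V=49.7591). Price 85.8183; hedge Δ=1.4781, bond B=-14.3460.
  t=1,j=0: stock 35.2000 → up 39.0720 (V=49.1988), down 22.5280 (V=55.3881). Price 50.6474; hedge Δ=-0.3741, bond B=63.8161.
  t=1,j=1: stock 61.0500 → up 67.7655 (V=85.8183), down 39.0720 (V=49.1988). Price 77.2478; hedge Δ=1.2762, bond B=-0.6660.
  t=0,j=0: stock 55.0000 → up 61.0500 (V=77.2478), down 35.2000 (V=50.6474). Price 71.0222; hedge Δ=1.0290, bond B=14.4256.
Root portfolio cost Δ·55+B reproduces V0=71.0222.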